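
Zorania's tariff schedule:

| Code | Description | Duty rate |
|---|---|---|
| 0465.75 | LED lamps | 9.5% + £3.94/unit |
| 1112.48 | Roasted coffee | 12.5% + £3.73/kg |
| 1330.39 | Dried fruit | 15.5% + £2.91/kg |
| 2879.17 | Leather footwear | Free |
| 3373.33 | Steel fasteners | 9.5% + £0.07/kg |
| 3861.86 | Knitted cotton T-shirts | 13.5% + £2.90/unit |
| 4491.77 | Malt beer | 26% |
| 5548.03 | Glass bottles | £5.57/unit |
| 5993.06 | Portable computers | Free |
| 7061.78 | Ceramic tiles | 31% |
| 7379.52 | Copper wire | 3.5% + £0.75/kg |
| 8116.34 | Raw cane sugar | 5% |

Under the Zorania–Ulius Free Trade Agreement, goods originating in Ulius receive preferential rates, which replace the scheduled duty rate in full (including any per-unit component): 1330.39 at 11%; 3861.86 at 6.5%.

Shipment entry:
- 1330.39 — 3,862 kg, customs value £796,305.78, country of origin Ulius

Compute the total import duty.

£87,593.64

Line 1 (1330.39, Ulius, 3,862 kg, £796,305.78):
Base rate for 1330.39 is 15.5% + £2.91/kg.
Origin Ulius qualifies under the Zorania–Ulius agreement and 1330.39 is covered: preferential rate 11% applies instead.
Duty = £796,305.78 × 11% = £87,593.64.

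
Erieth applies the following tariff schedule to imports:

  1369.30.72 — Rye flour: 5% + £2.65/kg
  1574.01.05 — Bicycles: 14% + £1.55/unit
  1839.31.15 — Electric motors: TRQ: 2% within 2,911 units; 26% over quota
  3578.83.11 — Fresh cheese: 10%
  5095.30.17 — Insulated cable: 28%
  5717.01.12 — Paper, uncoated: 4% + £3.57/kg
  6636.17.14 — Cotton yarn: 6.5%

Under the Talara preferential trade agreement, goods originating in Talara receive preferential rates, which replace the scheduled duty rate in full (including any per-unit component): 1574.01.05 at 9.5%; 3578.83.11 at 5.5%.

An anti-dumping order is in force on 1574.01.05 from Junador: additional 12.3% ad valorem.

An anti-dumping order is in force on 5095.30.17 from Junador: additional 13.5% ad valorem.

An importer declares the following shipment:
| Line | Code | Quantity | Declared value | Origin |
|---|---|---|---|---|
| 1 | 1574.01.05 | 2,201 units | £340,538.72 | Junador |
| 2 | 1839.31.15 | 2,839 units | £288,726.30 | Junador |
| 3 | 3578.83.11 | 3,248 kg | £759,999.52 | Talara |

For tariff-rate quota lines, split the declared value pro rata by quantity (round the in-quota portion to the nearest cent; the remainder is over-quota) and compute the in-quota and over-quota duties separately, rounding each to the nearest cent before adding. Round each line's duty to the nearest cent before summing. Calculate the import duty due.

£140,547.73

Line 1 (1574.01.05, Junador, 2,201 units, £340,538.72):
Base rate for 1574.01.05 is 14% + £1.55/unit.
1574.01.05 has an FTA preferential rate, but origin Junador is not Talara; base rate stands.
Additional duty on 1574.01.05 from Junador: +12.3%. Applied ad valorem rate: 14% + 12.3% = 26.3%.
Duty = £340,538.72 × 26.3% + 2,201 × £1.55 = £92,973.23.
Line 2 (1839.31.15, Junador, 2,839 units, £288,726.30):
Code 1839.31.15 is under a tariff-rate quota (threshold 2,911 units). Quantity 2,839 units is within the quota, so the in-quota rate 2% applies to the full value.
Duty = £288,726.30 × 2% = £5,774.53.
Line 3 (3578.83.11, Talara, 3,248 kg, £759,999.52):
Base rate for 3578.83.11 is 10%.
Origin Talara qualifies under the Erieth–Talara agreement and 3578.83.11 is covered: preferential rate 5.5% applies instead.
Duty = £759,999.52 × 5.5% = £41,799.97.
Total = £92,973.23 + £5,774.53 + £41,799.97 = £140,547.73.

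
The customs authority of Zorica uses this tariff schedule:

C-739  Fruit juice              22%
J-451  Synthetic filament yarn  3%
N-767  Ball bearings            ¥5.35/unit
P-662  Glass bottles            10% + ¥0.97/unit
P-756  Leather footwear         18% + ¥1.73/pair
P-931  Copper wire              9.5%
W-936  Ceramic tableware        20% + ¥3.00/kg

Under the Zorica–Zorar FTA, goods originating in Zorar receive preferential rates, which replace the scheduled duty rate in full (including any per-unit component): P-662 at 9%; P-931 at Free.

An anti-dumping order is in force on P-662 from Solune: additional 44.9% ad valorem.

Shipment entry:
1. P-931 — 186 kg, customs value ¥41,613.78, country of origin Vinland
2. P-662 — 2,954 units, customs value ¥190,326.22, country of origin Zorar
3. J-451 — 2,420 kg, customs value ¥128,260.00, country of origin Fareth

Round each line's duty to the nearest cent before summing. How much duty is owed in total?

¥24,930.47

Line 1 (P-931, Vinland, 186 kg, ¥41,613.78):
Base rate for P-931 is 9.5%.
P-931 has an FTA preferential rate, but origin Vinland is not Zorar; base rate stands.
Duty = ¥41,613.78 × 9.5% = ¥3,953.31.
Line 2 (P-662, Zorar, 2,954 units, ¥190,326.22):
Base rate for P-662 is 10% + ¥0.97/unit.
Origin Zorar qualifies under the Zorica–Zorar agreement and P-662 is covered: preferential rate 9% applies instead.
The additional-duty order on P-662 targets Solune, not Zorar; it does not apply.
Duty = ¥190,326.22 × 9% = ¥17,129.36.
Line 3 (J-451, Fareth, 2,420 kg, ¥128,260.00):
Base rate for J-451 is 3%.
Duty = ¥128,260.00 × 3% = ¥3,847.80.
Total = ¥3,953.31 + ¥17,129.36 + ¥3,847.80 = ¥24,930.47.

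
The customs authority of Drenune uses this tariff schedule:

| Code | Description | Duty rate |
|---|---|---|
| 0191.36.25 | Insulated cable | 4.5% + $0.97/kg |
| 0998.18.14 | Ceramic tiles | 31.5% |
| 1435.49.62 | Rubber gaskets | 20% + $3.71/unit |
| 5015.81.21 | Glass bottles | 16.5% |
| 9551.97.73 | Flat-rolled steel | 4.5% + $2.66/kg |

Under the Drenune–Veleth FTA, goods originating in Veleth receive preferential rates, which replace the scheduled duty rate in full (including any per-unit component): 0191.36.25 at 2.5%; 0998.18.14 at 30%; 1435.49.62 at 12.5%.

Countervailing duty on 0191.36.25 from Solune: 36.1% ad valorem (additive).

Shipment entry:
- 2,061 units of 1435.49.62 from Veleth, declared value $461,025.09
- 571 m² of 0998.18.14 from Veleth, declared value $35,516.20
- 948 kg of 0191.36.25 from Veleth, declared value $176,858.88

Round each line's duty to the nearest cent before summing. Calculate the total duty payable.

Line 1 (1435.49.62, Veleth, 2,061 units, $461,025.09):
Base rate for 1435.49.62 is 20% + $3.71/unit.
Origin Veleth qualifies under the Drenune–Veleth agreement and 1435.49.62 is covered: preferential rate 12.5% applies instead.
Duty = $461,025.09 × 12.5% = $57,628.14.
Line 2 (0998.18.14, Veleth, 571 m², $35,516.20):
Base rate for 0998.18.14 is 31.5%.
Origin Veleth qualifies under the Drenune–Veleth agreement and 0998.18.14 is covered: preferential rate 30% applies instead.
Duty = $35,516.20 × 30% = $10,654.86.
Line 3 (0191.36.25, Veleth, 948 kg, $176,858.88):
Base rate for 0191.36.25 is 4.5% + $0.97/kg.
Origin Veleth qualifies under the Drenune–Veleth agreement and 0191.36.25 is covered: preferential rate 2.5% applies instead.
The additional-duty order on 0191.36.25 targets Solune, not Veleth; it does not apply.
Duty = $176,858.88 × 2.5% = $4,421.47.
Total = $57,628.14 + $10,654.86 + $4,421.47 = $72,704.47.

$72,704.47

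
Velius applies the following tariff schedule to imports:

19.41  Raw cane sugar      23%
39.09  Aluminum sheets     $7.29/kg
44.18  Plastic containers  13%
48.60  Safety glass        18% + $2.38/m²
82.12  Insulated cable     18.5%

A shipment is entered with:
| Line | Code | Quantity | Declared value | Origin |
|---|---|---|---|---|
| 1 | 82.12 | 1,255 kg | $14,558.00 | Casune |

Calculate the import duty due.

Line 1 (82.12, Casune, 1,255 kg, $14,558.00):
Base rate for 82.12 is 18.5%.
Duty = $14,558.00 × 18.5% = $2,693.23.

$2,693.23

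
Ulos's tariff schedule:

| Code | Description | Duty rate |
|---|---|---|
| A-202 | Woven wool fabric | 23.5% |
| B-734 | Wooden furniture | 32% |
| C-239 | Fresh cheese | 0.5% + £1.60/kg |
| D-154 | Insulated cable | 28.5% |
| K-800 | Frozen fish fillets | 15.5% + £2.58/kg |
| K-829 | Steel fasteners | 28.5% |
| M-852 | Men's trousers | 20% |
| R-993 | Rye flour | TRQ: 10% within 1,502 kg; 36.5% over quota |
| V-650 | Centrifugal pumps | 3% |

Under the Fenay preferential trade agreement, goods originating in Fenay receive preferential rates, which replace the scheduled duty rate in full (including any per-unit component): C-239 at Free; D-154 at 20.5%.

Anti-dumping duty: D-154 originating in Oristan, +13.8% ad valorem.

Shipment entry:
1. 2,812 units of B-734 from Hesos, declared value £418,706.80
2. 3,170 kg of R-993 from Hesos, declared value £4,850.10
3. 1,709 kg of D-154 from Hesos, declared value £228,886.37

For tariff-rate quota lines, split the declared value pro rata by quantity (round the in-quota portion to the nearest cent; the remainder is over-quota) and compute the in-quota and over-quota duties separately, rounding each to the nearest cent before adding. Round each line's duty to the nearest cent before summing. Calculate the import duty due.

Line 1 (B-734, Hesos, 2,812 units, £418,706.80):
Base rate for B-734 is 32%.
Duty = £418,706.80 × 32% = £133,986.18.
Line 2 (R-993, Hesos, 3,170 kg, £4,850.10):
Code R-993 is under a tariff-rate quota (threshold 1,502 kg). In-quota: 1,502 kg at 10%; over-quota: 1,668 kg at 36.5%.
Pro-rata value split: in-quota = £4,850.10 × 1,502/3,170 = £2,298.06; over-quota = £4,850.10 − £2,298.06 = £2,552.04.
In-quota duty = £2,298.06 × 10% = £229.81. Over-quota duty = £2,552.04 × 36.5% = £931.49.
Line duty = £229.81 + £931.49 = £1,161.30.
Line 3 (D-154, Hesos, 1,709 kg, £228,886.37):
Base rate for D-154 is 28.5%.
D-154 has an FTA preferential rate, but origin Hesos is not Fenay; base rate stands.
The additional-duty order on D-154 targets Oristan, not Hesos; it does not apply.
Duty = £228,886.37 × 28.5% = £65,232.62.
Total = £133,986.18 + £1,161.30 + £65,232.62 = £200,380.10.

£200,380.10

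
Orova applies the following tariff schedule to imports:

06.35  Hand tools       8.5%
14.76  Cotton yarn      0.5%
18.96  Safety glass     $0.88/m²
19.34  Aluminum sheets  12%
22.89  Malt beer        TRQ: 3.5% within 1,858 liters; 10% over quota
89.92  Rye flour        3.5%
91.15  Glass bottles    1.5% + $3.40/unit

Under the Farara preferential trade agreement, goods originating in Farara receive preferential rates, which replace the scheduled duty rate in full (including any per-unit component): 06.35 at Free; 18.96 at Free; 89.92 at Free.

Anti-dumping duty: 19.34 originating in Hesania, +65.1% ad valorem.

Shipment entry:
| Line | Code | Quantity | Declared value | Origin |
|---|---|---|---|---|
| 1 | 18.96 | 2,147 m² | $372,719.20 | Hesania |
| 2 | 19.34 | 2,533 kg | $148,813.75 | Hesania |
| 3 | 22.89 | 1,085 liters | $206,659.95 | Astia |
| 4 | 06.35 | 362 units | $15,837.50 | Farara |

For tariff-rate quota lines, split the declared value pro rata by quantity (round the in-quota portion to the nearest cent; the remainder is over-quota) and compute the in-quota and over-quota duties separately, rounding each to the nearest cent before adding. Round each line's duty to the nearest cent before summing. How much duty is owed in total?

Line 1 (18.96, Hesania, 2,147 m², $372,719.20):
Base rate for 18.96 is $0.88/m².
18.96 has an FTA preferential rate, but origin Hesania is not Farara; base rate stands.
Duty = 2,147 × $0.88 = $1,889.36.
Line 2 (19.34, Hesania, 2,533 kg, $148,813.75):
Base rate for 19.34 is 12%.
Additional duty on 19.34 from Hesania: +65.1%. Applied ad valorem rate: 12% + 65.1% = 77.1%.
Duty = $148,813.75 × 77.1% = $114,735.40.
Line 3 (22.89, Astia, 1,085 liters, $206,659.95):
Code 22.89 is under a tariff-rate quota (threshold 1,858 liters). Quantity 1,085 liters is within the quota, so the in-quota rate 3.5% applies to the full value.
Duty = $206,659.95 × 3.5% = $7,233.10.
Line 4 (06.35, Farara, 362 units, $15,837.50):
Base rate for 06.35 is 8.5%.
Origin Farara qualifies under the Orova–Farara agreement and 06.35 is covered: preferential rate Free applies instead.
Duty = $15,837.50 × 0% = $0.00.
Total = $1,889.36 + $114,735.40 + $7,233.10 + $0.00 = $123,857.86.

$123,857.86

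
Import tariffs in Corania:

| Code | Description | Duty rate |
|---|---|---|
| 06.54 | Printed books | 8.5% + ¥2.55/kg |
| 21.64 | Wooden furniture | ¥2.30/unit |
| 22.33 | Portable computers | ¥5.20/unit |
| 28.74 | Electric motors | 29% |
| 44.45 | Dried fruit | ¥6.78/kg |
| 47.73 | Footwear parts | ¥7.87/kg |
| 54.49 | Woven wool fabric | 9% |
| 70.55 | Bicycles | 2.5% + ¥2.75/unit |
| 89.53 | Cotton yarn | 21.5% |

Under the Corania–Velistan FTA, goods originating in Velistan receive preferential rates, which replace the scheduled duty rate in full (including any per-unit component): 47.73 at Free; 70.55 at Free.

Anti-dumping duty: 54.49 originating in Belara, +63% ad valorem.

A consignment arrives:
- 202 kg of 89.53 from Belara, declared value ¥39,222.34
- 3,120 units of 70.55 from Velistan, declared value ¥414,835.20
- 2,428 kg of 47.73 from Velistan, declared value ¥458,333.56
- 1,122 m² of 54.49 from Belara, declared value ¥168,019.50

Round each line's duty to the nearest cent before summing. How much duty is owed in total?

¥129,406.84

Line 1 (89.53, Belara, 202 kg, ¥39,222.34):
Base rate for 89.53 is 21.5%.
Duty = ¥39,222.34 × 21.5% = ¥8,432.80.
Line 2 (70.55, Velistan, 3,120 units, ¥414,835.20):
Base rate for 70.55 is 2.5% + ¥2.75/unit.
Origin Velistan qualifies under the Corania–Velistan agreement and 70.55 is covered: preferential rate Free applies instead.
Duty = ¥414,835.20 × 0% = ¥0.00.
Line 3 (47.73, Velistan, 2,428 kg, ¥458,333.56):
Base rate for 47.73 is ¥7.87/kg.
Origin Velistan qualifies under the Corania–Velistan agreement and 47.73 is covered: preferential rate Free applies instead.
Duty = ¥458,333.56 × 0% = ¥0.00.
Line 4 (54.49, Belara, 1,122 m², ¥168,019.50):
Base rate for 54.49 is 9%.
Additional duty on 54.49 from Belara: +63%. Applied ad valorem rate: 9% + 63% = 72%.
Duty = ¥168,019.50 × 72% = ¥120,974.04.
Total = ¥8,432.80 + ¥0.00 + ¥0.00 + ¥120,974.04 = ¥129,406.84.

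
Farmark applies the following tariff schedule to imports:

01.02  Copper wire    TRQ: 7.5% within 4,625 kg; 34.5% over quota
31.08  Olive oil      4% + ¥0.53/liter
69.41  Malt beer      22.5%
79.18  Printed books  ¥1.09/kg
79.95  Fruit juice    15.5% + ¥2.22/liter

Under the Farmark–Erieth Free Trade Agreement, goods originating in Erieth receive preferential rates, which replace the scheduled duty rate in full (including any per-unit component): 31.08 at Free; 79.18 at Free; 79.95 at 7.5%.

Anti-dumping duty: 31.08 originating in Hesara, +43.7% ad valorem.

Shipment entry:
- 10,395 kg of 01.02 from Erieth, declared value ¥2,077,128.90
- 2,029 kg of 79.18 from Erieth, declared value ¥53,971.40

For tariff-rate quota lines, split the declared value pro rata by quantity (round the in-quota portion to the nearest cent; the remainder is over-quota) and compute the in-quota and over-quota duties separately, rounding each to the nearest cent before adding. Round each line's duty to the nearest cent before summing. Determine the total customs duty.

¥467,084.24

Line 1 (01.02, Erieth, 10,395 kg, ¥2,077,128.90):
Code 01.02 is under a tariff-rate quota (threshold 4,625 kg). In-quota: 4,625 kg at 7.5%; over-quota: 5,770 kg at 34.5%.
Pro-rata value split: in-quota = ¥2,077,128.90 × 4,625/10,395 = ¥924,167.50; over-quota = ¥2,077,128.90 − ¥924,167.50 = ¥1,152,961.40.
In-quota duty = ¥924,167.50 × 7.5% = ¥69,312.56. Over-quota duty = ¥1,152,961.40 × 34.5% = ¥397,771.68.
Line duty = ¥69,312.56 + ¥397,771.68 = ¥467,084.24.
Line 2 (79.18, Erieth, 2,029 kg, ¥53,971.40):
Base rate for 79.18 is ¥1.09/kg.
Origin Erieth qualifies under the Farmark–Erieth agreement and 79.18 is covered: preferential rate Free applies instead.
Duty = ¥53,971.40 × 0% = ¥0.00.
Total = ¥467,084.24 + ¥0.00 = ¥467,084.24.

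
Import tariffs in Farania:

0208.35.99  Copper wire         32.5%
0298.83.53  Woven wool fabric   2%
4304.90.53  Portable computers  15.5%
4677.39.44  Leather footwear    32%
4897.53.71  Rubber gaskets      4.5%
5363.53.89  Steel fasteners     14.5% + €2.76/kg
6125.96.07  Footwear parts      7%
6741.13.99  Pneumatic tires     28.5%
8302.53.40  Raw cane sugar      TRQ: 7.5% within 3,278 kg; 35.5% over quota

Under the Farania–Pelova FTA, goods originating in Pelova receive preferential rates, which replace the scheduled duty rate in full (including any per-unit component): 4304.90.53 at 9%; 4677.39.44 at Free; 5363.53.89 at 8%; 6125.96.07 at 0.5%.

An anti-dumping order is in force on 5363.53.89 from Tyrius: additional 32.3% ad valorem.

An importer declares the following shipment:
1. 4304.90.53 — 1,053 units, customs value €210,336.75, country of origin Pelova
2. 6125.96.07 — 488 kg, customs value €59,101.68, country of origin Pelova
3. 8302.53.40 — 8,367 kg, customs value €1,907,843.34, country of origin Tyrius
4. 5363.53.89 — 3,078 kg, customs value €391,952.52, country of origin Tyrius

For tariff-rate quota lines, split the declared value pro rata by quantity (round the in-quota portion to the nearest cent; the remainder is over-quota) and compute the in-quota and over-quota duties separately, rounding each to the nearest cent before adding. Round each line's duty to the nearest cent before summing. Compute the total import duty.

€679,153.39

Line 1 (4304.90.53, Pelova, 1,053 units, €210,336.75):
Base rate for 4304.90.53 is 15.5%.
Origin Pelova qualifies under the Farania–Pelova agreement and 4304.90.53 is covered: preferential rate 9% applies instead.
Duty = €210,336.75 × 9% = €18,930.31.
Line 2 (6125.96.07, Pelova, 488 kg, €59,101.68):
Base rate for 6125.96.07 is 7%.
Origin Pelova qualifies under the Farania–Pelova agreement and 6125.96.07 is covered: preferential rate 0.5% applies instead.
Duty = €59,101.68 × 0.5% = €295.51.
Line 3 (8302.53.40, Tyrius, 8,367 kg, €1,907,843.34):
Code 8302.53.40 is under a tariff-rate quota (threshold 3,278 kg). In-quota: 3,278 kg at 7.5%; over-quota: 5,089 kg at 35.5%.
Pro-rata value split: in-quota = €1,907,843.34 × 3,278/8,367 = €747,449.56; over-quota = €1,907,843.34 − €747,449.56 = €1,160,393.78.
In-quota duty = €747,449.56 × 7.5% = €56,058.72. Over-quota duty = €1,160,393.78 × 35.5% = €411,939.79.
Line duty = €56,058.72 + €411,939.79 = €467,998.51.
Line 4 (5363.53.89, Tyrius, 3,078 kg, €391,952.52):
Base rate for 5363.53.89 is 14.5% + €2.76/kg.
5363.53.89 has an FTA preferential rate, but origin Tyrius is not Pelova; base rate stands.
Additional duty on 5363.53.89 from Tyrius: +32.3%. Applied ad valorem rate: 14.5% + 32.3% = 46.8%.
Duty = €391,952.52 × 46.8% + 3,078 × €2.76 = €191,929.06.
Total = €18,930.31 + €295.51 + €467,998.51 + €191,929.06 = €679,153.39.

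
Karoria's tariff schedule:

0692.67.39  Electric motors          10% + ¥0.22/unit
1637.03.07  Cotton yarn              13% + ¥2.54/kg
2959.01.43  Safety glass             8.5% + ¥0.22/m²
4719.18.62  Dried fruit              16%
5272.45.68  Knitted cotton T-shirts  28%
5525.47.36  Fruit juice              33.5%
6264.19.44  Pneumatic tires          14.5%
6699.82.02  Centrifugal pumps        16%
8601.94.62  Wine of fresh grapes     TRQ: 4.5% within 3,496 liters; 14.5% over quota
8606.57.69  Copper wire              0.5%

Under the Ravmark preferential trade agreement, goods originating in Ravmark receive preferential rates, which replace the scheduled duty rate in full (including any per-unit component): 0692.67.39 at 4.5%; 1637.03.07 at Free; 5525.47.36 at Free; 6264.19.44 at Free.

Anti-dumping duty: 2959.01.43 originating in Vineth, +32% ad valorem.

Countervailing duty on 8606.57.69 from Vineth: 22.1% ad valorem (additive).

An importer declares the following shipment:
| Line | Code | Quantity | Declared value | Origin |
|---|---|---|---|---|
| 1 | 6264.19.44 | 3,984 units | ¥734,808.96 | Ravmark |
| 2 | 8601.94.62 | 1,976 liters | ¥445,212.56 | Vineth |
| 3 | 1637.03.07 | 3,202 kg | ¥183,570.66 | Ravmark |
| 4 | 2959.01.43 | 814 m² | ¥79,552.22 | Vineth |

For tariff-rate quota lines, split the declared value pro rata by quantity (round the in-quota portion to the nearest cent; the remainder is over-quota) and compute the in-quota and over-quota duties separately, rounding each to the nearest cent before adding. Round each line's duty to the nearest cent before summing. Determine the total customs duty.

¥52,432.30

Line 1 (6264.19.44, Ravmark, 3,984 units, ¥734,808.96):
Base rate for 6264.19.44 is 14.5%.
Origin Ravmark qualifies under the Karoria–Ravmark agreement and 6264.19.44 is covered: preferential rate Free applies instead.
Duty = ¥734,808.96 × 0% = ¥0.00.
Line 2 (8601.94.62, Vineth, 1,976 liters, ¥445,212.56):
Code 8601.94.62 is under a tariff-rate quota (threshold 3,496 liters). Quantity 1,976 liters is within the quota, so the in-quota rate 4.5% applies to the full value.
Duty = ¥445,212.56 × 4.5% = ¥20,034.57.
Line 3 (1637.03.07, Ravmark, 3,202 kg, ¥183,570.66):
Base rate for 1637.03.07 is 13% + ¥2.54/kg.
Origin Ravmark qualifies under the Karoria–Ravmark agreement and 1637.03.07 is covered: preferential rate Free applies instead.
Duty = ¥183,570.66 × 0% = ¥0.00.
Line 4 (2959.01.43, Vineth, 814 m², ¥79,552.22):
Base rate for 2959.01.43 is 8.5% + ¥0.22/m².
Additional duty on 2959.01.43 from Vineth: +32%. Applied ad valorem rate: 8.5% + 32% = 40.5%.
Duty = ¥79,552.22 × 40.5% + 814 × ¥0.22 = ¥32,397.73.
Total = ¥0.00 + ¥20,034.57 + ¥0.00 + ¥32,397.73 = ¥52,432.30.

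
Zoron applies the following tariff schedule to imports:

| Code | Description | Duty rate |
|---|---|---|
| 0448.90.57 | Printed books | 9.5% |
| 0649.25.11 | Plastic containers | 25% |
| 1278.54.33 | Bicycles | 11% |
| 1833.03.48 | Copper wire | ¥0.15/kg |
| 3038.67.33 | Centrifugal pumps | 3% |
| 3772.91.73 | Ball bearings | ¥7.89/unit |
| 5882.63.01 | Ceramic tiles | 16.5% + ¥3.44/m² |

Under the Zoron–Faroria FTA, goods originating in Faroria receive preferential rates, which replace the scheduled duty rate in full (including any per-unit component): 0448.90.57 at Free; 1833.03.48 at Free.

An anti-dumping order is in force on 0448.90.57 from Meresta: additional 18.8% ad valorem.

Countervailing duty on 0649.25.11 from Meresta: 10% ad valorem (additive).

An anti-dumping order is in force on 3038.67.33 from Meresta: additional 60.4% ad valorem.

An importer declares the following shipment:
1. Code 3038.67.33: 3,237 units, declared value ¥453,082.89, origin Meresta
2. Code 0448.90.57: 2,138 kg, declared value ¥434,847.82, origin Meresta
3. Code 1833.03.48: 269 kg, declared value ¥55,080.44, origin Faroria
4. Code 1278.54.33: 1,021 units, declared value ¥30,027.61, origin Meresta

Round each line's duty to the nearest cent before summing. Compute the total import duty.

Line 1 (3038.67.33, Meresta, 3,237 units, ¥453,082.89):
Base rate for 3038.67.33 is 3%.
Additional duty on 3038.67.33 from Meresta: +60.4%. Applied ad valorem rate: 3% + 60.4% = 63.4%.
Duty = ¥453,082.89 × 63.4% = ¥287,254.55.
Line 2 (0448.90.57, Meresta, 2,138 kg, ¥434,847.82):
Base rate for 0448.90.57 is 9.5%.
0448.90.57 has an FTA preferential rate, but origin Meresta is not Faroria; base rate stands.
Additional duty on 0448.90.57 from Meresta: +18.8%. Applied ad valorem rate: 9.5% + 18.8% = 28.3%.
Duty = ¥434,847.82 × 28.3% = ¥123,061.93.
Line 3 (1833.03.48, Faroria, 269 kg, ¥55,080.44):
Base rate for 1833.03.48 is ¥0.15/kg.
Origin Faroria qualifies under the Zoron–Faroria agreement and 1833.03.48 is covered: preferential rate Free applies instead.
Duty = ¥55,080.44 × 0% = ¥0.00.
Line 4 (1278.54.33, Meresta, 1,021 units, ¥30,027.61):
Base rate for 1278.54.33 is 11%.
Duty = ¥30,027.61 × 11% = ¥3,303.04.
Total = ¥287,254.55 + ¥123,061.93 + ¥0.00 + ¥3,303.04 = ¥413,619.52.

¥413,619.52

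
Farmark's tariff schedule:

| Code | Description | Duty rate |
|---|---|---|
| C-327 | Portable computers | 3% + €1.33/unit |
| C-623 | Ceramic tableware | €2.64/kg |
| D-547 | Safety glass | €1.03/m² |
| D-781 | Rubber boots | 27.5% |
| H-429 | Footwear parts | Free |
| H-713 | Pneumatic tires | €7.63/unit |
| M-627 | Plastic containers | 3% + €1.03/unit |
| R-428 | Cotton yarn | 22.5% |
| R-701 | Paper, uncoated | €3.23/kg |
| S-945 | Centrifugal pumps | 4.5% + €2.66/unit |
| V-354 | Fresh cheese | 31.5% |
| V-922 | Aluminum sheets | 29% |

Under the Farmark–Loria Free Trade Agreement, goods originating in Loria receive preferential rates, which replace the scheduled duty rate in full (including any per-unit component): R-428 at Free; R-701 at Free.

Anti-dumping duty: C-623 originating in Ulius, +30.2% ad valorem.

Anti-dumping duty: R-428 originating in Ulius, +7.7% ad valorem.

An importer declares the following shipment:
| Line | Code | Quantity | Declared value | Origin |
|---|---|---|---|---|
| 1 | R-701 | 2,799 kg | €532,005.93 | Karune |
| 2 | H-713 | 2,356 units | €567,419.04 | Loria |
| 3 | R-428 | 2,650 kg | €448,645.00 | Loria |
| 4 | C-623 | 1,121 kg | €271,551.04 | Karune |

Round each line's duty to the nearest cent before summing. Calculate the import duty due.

€29,976.49

Line 1 (R-701, Karune, 2,799 kg, €532,005.93):
Base rate for R-701 is €3.23/kg.
R-701 has an FTA preferential rate, but origin Karune is not Loria; base rate stands.
Duty = 2,799 × €3.23 = €9,040.77.
Line 2 (H-713, Loria, 2,356 units, €567,419.04):
Base rate for H-713 is €7.63/unit.
Origin Loria is the FTA partner but H-713 is not on the preference list; base rate stands.
Duty = 2,356 × €7.63 = €17,976.28.
Line 3 (R-428, Loria, 2,650 kg, €448,645.00):
Base rate for R-428 is 22.5%.
Origin Loria qualifies under the Farmark–Loria agreement and R-428 is covered: preferential rate Free applies instead.
The additional-duty order on R-428 targets Ulius, not Loria; it does not apply.
Duty = €448,645.00 × 0% = €0.00.
Line 4 (C-623, Karune, 1,121 kg, €271,551.04):
Base rate for C-623 is €2.64/kg.
The additional-duty order on C-623 targets Ulius, not Karune; it does not apply.
Duty = 1,121 × €2.64 = €2,959.44.
Total = €9,040.77 + €17,976.28 + €0.00 + €2,959.44 = €29,976.49.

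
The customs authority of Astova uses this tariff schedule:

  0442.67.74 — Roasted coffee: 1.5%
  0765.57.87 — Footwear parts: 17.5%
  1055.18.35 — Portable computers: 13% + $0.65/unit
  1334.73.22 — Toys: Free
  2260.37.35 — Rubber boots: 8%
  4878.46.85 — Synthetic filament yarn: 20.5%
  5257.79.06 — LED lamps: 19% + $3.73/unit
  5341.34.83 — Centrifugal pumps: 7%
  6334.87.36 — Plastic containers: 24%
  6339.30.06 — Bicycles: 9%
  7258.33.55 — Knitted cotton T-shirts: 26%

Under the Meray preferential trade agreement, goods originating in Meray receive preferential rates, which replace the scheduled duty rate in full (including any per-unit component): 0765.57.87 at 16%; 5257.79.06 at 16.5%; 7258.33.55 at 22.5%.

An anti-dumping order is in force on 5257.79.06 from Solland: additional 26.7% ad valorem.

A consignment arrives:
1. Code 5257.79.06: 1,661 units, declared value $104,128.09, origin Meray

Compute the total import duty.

Line 1 (5257.79.06, Meray, 1,661 units, $104,128.09):
Base rate for 5257.79.06 is 19% + $3.73/unit.
Origin Meray qualifies under the Astova–Meray agreement and 5257.79.06 is covered: preferential rate 16.5% applies instead.
The additional-duty order on 5257.79.06 targets Solland, not Meray; it does not apply.
Duty = $104,128.09 × 16.5% = $17,181.13.

$17,181.13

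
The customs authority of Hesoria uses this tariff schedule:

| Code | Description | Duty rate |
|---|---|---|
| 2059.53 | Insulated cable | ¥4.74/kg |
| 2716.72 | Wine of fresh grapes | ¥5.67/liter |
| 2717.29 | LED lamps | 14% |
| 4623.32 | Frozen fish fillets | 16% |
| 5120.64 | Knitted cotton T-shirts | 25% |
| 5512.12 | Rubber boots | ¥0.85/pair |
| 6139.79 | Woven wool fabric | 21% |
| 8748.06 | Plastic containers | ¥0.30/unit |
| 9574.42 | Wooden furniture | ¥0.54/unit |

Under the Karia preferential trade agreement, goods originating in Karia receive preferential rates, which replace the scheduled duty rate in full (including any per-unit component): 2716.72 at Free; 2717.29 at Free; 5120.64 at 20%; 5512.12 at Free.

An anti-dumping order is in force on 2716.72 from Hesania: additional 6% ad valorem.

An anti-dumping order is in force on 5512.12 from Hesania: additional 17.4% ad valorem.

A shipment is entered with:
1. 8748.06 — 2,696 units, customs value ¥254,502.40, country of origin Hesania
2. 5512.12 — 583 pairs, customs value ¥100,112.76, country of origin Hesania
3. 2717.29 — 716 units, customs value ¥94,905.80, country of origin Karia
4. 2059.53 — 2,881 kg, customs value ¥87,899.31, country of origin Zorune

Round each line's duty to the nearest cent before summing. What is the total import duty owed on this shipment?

¥32,379.91

Line 1 (8748.06, Hesania, 2,696 units, ¥254,502.40):
Base rate for 8748.06 is ¥0.30/unit.
Duty = 2,696 × ¥0.30 = ¥808.80.
Line 2 (5512.12, Hesania, 583 pairs, ¥100,112.76):
Base rate for 5512.12 is ¥0.85/pair.
5512.12 has an FTA preferential rate, but origin Hesania is not Karia; base rate stands.
Additional duty on 5512.12 from Hesania: +17.4% ad valorem. Applied ad valorem rate = 17.4%.
Duty = ¥100,112.76 × 17.4% + 583 × ¥0.85 = ¥17,915.17.
Line 3 (2717.29, Karia, 716 units, ¥94,905.80):
Base rate for 2717.29 is 14%.
Origin Karia qualifies under the Hesoria–Karia agreement and 2717.29 is covered: preferential rate Free applies instead.
Duty = ¥94,905.80 × 0% = ¥0.00.
Line 4 (2059.53, Zorune, 2,881 kg, ¥87,899.31):
Base rate for 2059.53 is ¥4.74/kg.
Duty = 2,881 × ¥4.74 = ¥13,655.94.
Total = ¥808.80 + ¥17,915.17 + ¥0.00 + ¥13,655.94 = ¥32,379.91.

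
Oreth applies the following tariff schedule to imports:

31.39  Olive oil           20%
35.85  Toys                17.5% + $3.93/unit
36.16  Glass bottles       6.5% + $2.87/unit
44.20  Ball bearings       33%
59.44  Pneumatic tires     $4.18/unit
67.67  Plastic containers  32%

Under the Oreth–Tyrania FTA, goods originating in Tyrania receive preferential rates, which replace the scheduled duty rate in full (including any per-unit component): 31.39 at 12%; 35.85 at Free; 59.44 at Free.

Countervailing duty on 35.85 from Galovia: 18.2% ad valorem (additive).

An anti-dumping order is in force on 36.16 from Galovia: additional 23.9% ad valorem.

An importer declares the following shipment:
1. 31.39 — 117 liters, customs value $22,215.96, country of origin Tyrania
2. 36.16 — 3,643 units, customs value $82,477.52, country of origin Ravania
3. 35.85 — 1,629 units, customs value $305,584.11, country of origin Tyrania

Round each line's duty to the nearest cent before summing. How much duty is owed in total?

$18,482.37

Line 1 (31.39, Tyrania, 117 liters, $22,215.96):
Base rate for 31.39 is 20%.
Origin Tyrania qualifies under the Oreth–Tyrania agreement and 31.39 is covered: preferential rate 12% applies instead.
Duty = $22,215.96 × 12% = $2,665.92.
Line 2 (36.16, Ravania, 3,643 units, $82,477.52):
Base rate for 36.16 is 6.5% + $2.87/unit.
The additional-duty order on 36.16 targets Galovia, not Ravania; it does not apply.
Duty = $82,477.52 × 6.5% + 3,643 × $2.87 = $15,816.45.
Line 3 (35.85, Tyrania, 1,629 units, $305,584.11):
Base rate for 35.85 is 17.5% + $3.93/unit.
Origin Tyrania qualifies under the Oreth–Tyrania agreement and 35.85 is covered: preferential rate Free applies instead.
The additional-duty order on 35.85 targets Galovia, not Tyrania; it does not apply.
Duty = $305,584.11 × 0% = $0.00.
Total = $2,665.92 + $15,816.45 + $0.00 = $18,482.37.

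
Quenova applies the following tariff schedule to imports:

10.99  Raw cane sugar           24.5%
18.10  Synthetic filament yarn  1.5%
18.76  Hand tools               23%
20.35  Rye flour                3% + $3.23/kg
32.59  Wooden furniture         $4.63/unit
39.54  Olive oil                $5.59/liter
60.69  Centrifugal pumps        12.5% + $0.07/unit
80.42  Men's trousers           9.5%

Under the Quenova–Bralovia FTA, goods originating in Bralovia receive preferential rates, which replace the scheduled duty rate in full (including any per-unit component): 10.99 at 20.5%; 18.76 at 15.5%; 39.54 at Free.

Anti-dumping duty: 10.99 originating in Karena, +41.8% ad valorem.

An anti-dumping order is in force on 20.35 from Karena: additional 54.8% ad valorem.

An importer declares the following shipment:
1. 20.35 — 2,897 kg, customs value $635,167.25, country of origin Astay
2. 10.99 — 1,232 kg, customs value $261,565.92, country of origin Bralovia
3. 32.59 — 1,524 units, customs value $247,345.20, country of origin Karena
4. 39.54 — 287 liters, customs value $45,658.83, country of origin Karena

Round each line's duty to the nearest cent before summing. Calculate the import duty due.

$90,693.79

Line 1 (20.35, Astay, 2,897 kg, $635,167.25):
Base rate for 20.35 is 3% + $3.23/kg.
The additional-duty order on 20.35 targets Karena, not Astay; it does not apply.
Duty = $635,167.25 × 3% + 2,897 × $3.23 = $28,412.33.
Line 2 (10.99, Bralovia, 1,232 kg, $261,565.92):
Base rate for 10.99 is 24.5%.
Origin Bralovia qualifies under the Quenova–Bralovia agreement and 10.99 is covered: preferential rate 20.5% applies instead.
The additional-duty order on 10.99 targets Karena, not Bralovia; it does not apply.
Duty = $261,565.92 × 20.5% = $53,621.01.
Line 3 (32.59, Karena, 1,524 units, $247,345.20):
Base rate for 32.59 is $4.63/unit.
Duty = 1,524 × $4.63 = $7,056.12.
Line 4 (39.54, Karena, 287 liters, $45,658.83):
Base rate for 39.54 is $5.59/liter.
39.54 has an FTA preferential rate, but origin Karena is not Bralovia; base rate stands.
Duty = 287 × $5.59 = $1,604.33.
Total = $28,412.33 + $53,621.01 + $7,056.12 + $1,604.33 = $90,693.79.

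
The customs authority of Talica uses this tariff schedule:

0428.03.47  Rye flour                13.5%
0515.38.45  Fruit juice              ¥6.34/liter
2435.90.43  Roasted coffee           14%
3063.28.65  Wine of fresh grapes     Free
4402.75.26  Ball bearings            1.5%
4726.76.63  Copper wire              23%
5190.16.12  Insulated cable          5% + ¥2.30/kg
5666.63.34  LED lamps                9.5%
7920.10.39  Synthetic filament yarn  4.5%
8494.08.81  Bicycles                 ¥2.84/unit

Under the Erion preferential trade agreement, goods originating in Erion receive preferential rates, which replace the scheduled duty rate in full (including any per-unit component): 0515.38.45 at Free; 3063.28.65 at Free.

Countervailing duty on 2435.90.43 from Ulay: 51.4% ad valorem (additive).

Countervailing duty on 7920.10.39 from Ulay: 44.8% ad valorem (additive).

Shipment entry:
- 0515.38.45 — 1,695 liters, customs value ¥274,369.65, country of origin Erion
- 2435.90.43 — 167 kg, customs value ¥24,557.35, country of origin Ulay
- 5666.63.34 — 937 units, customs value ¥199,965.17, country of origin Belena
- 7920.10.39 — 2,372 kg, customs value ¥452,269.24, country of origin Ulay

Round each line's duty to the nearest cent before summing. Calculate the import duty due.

¥258,025.94

Line 1 (0515.38.45, Erion, 1,695 liters, ¥274,369.65):
Base rate for 0515.38.45 is ¥6.34/liter.
Origin Erion qualifies under the Talica–Erion agreement and 0515.38.45 is covered: preferential rate Free applies instead.
Duty = ¥274,369.65 × 0% = ¥0.00.
Line 2 (2435.90.43, Ulay, 167 kg, ¥24,557.35):
Base rate for 2435.90.43 is 14%.
Additional duty on 2435.90.43 from Ulay: +51.4%. Applied ad valorem rate: 14% + 51.4% = 65.4%.
Duty = ¥24,557.35 × 65.4% = ¥16,060.51.
Line 3 (5666.63.34, Belena, 937 units, ¥199,965.17):
Base rate for 5666.63.34 is 9.5%.
Duty = ¥199,965.17 × 9.5% = ¥18,996.69.
Line 4 (7920.10.39, Ulay, 2,372 kg, ¥452,269.24):
Base rate for 7920.10.39 is 4.5%.
Additional duty on 7920.10.39 from Ulay: +44.8%. Applied ad valorem rate: 4.5% + 44.8% = 49.3%.
Duty = ¥452,269.24 × 49.3% = ¥222,968.74.
Total = ¥0.00 + ¥16,060.51 + ¥18,996.69 + ¥222,968.74 = ¥258,025.94.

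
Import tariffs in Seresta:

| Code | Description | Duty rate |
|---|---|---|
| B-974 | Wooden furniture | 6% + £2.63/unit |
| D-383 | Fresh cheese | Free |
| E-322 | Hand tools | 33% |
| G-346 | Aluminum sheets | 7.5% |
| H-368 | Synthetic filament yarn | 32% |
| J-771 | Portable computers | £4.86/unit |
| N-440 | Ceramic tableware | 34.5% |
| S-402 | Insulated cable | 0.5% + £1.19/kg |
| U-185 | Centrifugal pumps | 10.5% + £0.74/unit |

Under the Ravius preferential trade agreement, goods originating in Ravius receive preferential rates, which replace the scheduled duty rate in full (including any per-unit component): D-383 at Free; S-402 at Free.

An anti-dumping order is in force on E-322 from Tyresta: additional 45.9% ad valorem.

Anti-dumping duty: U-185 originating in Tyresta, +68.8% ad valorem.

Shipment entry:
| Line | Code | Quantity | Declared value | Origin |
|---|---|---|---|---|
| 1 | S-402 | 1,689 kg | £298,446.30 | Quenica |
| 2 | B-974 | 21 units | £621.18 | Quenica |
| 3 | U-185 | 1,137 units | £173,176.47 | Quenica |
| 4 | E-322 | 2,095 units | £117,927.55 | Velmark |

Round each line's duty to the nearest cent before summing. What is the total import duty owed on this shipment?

£61,535.64

Line 1 (S-402, Quenica, 1,689 kg, £298,446.30):
Base rate for S-402 is 0.5% + £1.19/kg.
S-402 has an FTA preferential rate, but origin Quenica is not Ravius; base rate stands.
Duty = £298,446.30 × 0.5% + 1,689 × £1.19 = £3,502.14.
Line 2 (B-974, Quenica, 21 units, £621.18):
Base rate for B-974 is 6% + £2.63/unit.
Duty = £621.18 × 6% + 21 × £2.63 = £92.50.
Line 3 (U-185, Quenica, 1,137 units, £173,176.47):
Base rate for U-185 is 10.5% + £0.74/unit.
The additional-duty order on U-185 targets Tyresta, not Quenica; it does not apply.
Duty = £173,176.47 × 10.5% + 1,137 × £0.74 = £19,024.91.
Line 4 (E-322, Velmark, 2,095 units, £117,927.55):
Base rate for E-322 is 33%.
The additional-duty order on E-322 targets Tyresta, not Velmark; it does not apply.
Duty = £117,927.55 × 33% = £38,916.09.
Total = £3,502.14 + £92.50 + £19,024.91 + £38,916.09 = £61,535.64.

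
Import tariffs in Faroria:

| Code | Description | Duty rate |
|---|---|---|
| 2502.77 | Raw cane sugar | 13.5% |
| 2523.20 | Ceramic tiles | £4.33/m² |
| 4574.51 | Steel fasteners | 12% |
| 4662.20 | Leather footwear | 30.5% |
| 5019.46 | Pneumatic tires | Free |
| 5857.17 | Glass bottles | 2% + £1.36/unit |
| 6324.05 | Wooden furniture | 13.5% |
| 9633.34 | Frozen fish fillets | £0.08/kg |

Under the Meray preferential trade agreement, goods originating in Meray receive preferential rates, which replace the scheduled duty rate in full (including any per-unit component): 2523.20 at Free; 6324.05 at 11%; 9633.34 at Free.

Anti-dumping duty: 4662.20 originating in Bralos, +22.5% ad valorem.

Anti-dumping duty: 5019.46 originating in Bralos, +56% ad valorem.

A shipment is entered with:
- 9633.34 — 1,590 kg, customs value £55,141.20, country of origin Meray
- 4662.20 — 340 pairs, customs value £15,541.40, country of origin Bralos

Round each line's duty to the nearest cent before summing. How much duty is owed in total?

£8,236.94

Line 1 (9633.34, Meray, 1,590 kg, £55,141.20):
Base rate for 9633.34 is £0.08/kg.
Origin Meray qualifies under the Faroria–Meray agreement and 9633.34 is covered: preferential rate Free applies instead.
Duty = £55,141.20 × 0% = £0.00.
Line 2 (4662.20, Bralos, 340 pairs, £15,541.40):
Base rate for 4662.20 is 30.5%.
Additional duty on 4662.20 from Bralos: +22.5%. Applied ad valorem rate: 30.5% + 22.5% = 53%.
Duty = £15,541.40 × 53% = £8,236.94.
Total = £0.00 + £8,236.94 = £8,236.94.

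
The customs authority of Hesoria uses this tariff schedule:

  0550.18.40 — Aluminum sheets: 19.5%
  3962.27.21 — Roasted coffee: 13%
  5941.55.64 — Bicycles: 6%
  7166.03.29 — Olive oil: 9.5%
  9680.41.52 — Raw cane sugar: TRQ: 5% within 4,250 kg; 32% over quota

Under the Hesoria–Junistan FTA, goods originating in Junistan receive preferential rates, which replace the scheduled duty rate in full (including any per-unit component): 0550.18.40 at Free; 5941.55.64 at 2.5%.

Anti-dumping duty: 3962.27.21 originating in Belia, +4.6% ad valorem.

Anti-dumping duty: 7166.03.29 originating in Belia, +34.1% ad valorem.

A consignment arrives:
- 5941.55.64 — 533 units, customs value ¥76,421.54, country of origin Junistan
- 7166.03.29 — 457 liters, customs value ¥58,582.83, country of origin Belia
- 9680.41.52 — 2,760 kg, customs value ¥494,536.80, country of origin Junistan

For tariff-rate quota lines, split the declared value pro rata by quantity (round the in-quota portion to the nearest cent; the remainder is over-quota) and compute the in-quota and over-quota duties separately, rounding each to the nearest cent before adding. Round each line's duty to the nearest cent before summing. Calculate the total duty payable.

Line 1 (5941.55.64, Junistan, 533 units, ¥76,421.54):
Base rate for 5941.55.64 is 6%.
Origin Junistan qualifies under the Hesoria–Junistan agreement and 5941.55.64 is covered: preferential rate 2.5% applies instead.
Duty = ¥76,421.54 × 2.5% = ¥1,910.54.
Line 2 (7166.03.29, Belia, 457 liters, ¥58,582.83):
Base rate for 7166.03.29 is 9.5%.
Additional duty on 7166.03.29 from Belia: +34.1%. Applied ad valorem rate: 9.5% + 34.1% = 43.6%.
Duty = ¥58,582.83 × 43.6% = ¥25,542.11.
Line 3 (9680.41.52, Junistan, 2,760 kg, ¥494,536.80):
Code 9680.41.52 is under a tariff-rate quota (threshold 4,250 kg). Quantity 2,760 kg is within the quota, so the in-quota rate 5% applies to the full value.
Duty = ¥494,536.80 × 5% = ¥24,726.84.
Total = ¥1,910.54 + ¥25,542.11 + ¥24,726.84 = ¥52,179.49.

¥52,179.49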